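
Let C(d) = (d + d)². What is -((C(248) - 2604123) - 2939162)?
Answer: 5297269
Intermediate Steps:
C(d) = 4*d² (C(d) = (2*d)² = 4*d²)
-((C(248) - 2604123) - 2939162) = -((4*248² - 2604123) - 2939162) = -((4*61504 - 2604123) - 2939162) = -((246016 - 2604123) - 2939162) = -(-2358107 - 2939162) = -1*(-5297269) = 5297269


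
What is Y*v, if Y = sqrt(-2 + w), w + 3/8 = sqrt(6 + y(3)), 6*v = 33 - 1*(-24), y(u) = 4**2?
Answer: 19*sqrt(-38 + 16*sqrt(22))/8 ≈ 14.456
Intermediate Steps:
y(u) = 16
v = 19/2 (v = (33 - 1*(-24))/6 = (33 + 24)/6 = (1/6)*57 = 19/2 ≈ 9.5000)
w = -3/8 + sqrt(22) (w = -3/8 + sqrt(6 + 16) = -3/8 + sqrt(22) ≈ 4.3154)
Y = sqrt(-19/8 + sqrt(22)) (Y = sqrt(-2 + (-3/8 + sqrt(22))) = sqrt(-19/8 + sqrt(22)) ≈ 1.5216)
Y*v = (sqrt(-38 + 16*sqrt(22))/4)*(19/2) = 19*sqrt(-38 + 16*sqrt(22))/8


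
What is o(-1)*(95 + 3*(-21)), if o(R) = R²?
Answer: 32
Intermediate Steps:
o(-1)*(95 + 3*(-21)) = (-1)²*(95 + 3*(-21)) = 1*(95 - 63) = 1*32 = 32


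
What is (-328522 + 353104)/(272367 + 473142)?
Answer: 8194/248503 ≈ 0.032973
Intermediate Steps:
(-328522 + 353104)/(272367 + 473142) = 24582/745509 = 24582*(1/745509) = 8194/248503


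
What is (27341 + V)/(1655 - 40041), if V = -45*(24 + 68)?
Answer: -23201/38386 ≈ -0.60441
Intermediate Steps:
V = -4140 (V = -45*92 = -4140)
(27341 + V)/(1655 - 40041) = (27341 - 4140)/(1655 - 40041) = 23201/(-38386) = 23201*(-1/38386) = -23201/38386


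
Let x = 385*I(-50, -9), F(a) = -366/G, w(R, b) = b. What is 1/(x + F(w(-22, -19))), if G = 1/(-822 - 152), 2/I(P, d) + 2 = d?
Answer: 1/356414 ≈ 2.8057e-6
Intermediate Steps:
I(P, d) = 2/(-2 + d)
G = -1/974 (G = 1/(-974) = -1/974 ≈ -0.0010267)
F(a) = 356484 (F(a) = -366/(-1/974) = -366*(-974) = 356484)
x = -70 (x = 385*(2/(-2 - 9)) = 385*(2/(-11)) = 385*(2*(-1/11)) = 385*(-2/11) = -70)
1/(x + F(w(-22, -19))) = 1/(-70 + 356484) = 1/356414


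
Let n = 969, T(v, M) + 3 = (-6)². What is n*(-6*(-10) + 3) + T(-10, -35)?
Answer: 61080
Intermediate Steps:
T(v, M) = 33 (T(v, M) = -3 + (-6)² = -3 + 36 = 33)
n*(-6*(-10) + 3) + T(-10, -35) = 969*(-6*(-10) + 3) + 33 = 969*(60 + 3) + 33 = 969*63 + 33 = 61047 + 33 = 61080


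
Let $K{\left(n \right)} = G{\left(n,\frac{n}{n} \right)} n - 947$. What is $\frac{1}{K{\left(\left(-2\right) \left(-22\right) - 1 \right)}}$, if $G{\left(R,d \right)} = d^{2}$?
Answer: $- \frac{1}{904} \approx -0.0011062$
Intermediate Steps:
$K{\left(n \right)} = -947 + n$ ($K{\left(n \right)} = \left(\frac{n}{n}\right)^{2} n - 947 = 1^{2} n - 947 = 1 n - 947 = n - 947 = -947 + n$)
$\frac{1}{K{\left(\left(-2\right) \left(-22\right) - 1 \right)}} = \frac{1}{-947 - -43} = \frac{1}{-947 + \left(44 - 1\right)} = \frac{1}{-947 + 43} = \frac{1}{-904} = - \frac{1}{904}$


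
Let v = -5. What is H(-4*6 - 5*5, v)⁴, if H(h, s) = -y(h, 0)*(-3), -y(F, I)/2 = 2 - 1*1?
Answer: 1296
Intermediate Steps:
y(F, I) = -2 (y(F, I) = -2*(2 - 1*1) = -2*(2 - 1) = -2*1 = -2)
H(h, s) = -6 (H(h, s) = -1*(-2)*(-3) = 2*(-3) = -6)
H(-4*6 - 5*5, v)⁴ = (-6)⁴ = 1296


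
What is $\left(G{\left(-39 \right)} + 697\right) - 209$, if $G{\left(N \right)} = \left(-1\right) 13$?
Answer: $475$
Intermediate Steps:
$G{\left(N \right)} = -13$
$\left(G{\left(-39 \right)} + 697\right) - 209 = \left(-13 + 697\right) - 209 = 684 - 209 = 475$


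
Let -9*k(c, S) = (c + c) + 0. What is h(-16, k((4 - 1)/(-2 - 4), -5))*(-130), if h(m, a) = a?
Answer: -130/9 ≈ -14.444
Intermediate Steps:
k(c, S) = -2*c/9 (k(c, S) = -((c + c) + 0)/9 = -(2*c + 0)/9 = -2*c/9)
h(-16, k((4 - 1)/(-2 - 4), -5))*(-130) = -2*(4 - 1)/(9*(-2 - 4))*(-130) = -2/(3*(-6))*(-130) = -2*(-1)/(3*6)*(-130) = -2/9*(-½)*(-130) = (⅑)*(-130) = -130/9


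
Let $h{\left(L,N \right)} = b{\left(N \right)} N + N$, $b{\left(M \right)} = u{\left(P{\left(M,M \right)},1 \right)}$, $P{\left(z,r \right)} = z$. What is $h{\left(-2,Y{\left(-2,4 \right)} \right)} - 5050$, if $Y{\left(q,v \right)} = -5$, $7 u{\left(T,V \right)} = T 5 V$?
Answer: $- \frac{35260}{7} \approx -5037.1$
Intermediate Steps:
$u{\left(T,V \right)} = \frac{5 T V}{7}$ ($u{\left(T,V \right)} = \frac{T 5 V}{7} = \frac{5 T V}{7}$)
$b{\left(M \right)} = \frac{5 M}{7}$ ($b{\left(M \right)} = \frac{5}{7} M 1 = \frac{5 M}{7}$)
$h{\left(L,N \right)} = N + \frac{5 N^{2}}{7}$ ($h{\left(L,N \right)} = \frac{5 N}{7} N + N = \frac{5 N^{2}}{7} + N = N + \frac{5 N^{2}}{7}$)
$h{\left(-2,Y{\left(-2,4 \right)} \right)} - 5050 = \frac{1}{7} \left(-5\right) \left(7 + 5 \left(-5\right)\right) - 5050 = \frac{1}{7} \left(-5\right) \left(7 - 25\right) - 5050 = \frac{1}{7} \left(-5\right) \left(-18\right) - 5050 = \frac{90}{7} - 5050 = - \frac{35260}{7}$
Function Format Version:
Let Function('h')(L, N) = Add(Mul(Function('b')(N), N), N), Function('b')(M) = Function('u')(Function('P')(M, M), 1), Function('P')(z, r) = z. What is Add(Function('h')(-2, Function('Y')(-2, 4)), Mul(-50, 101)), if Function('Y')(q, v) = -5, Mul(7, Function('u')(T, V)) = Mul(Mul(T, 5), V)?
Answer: Rational(-35260, 7) ≈ -5037.1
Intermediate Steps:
Function('u')(T, V) = Mul(Rational(5, 7), T, V) (Function('u')(T, V) = Mul(Rational(1, 7), Mul(Mul(T, 5), V)) = Mul(Rational(1, 7), Mul(Mul(5, T), V)) = Mul(Rational(1, 7), Mul(5, T, V)) = Mul(Rational(5, 7), T, V))
Function('b')(M) = Mul(Rational(5, 7), M) (Function('b')(M) = Mul(Rational(5, 7), M, 1) = Mul(Rational(5, 7), M))
Function('h')(L, N) = Add(N, Mul(Rational(5, 7), Pow(N, 2))) (Function('h')(L, N) = Add(Mul(Mul(Rational(5, 7), N), N), N) = Add(Mul(Rational(5, 7), Pow(N, 2)), N) = Add(N, Mul(Rational(5, 7), Pow(N, 2))))
Add(Function('h')(-2, Function('Y')(-2, 4)), Mul(-50, 101)) = Add(Mul(Rational(1, 7), -5, Add(7, Mul(5, -5))), Mul(-50, 101)) = Add(Mul(Rational(1, 7), -5, Add(7, -25)), -5050) = Add(Mul(Rational(1, 7), -5, -18), -5050) = Add(Rational(90, 7), -5050) = Rational(-35260, 7)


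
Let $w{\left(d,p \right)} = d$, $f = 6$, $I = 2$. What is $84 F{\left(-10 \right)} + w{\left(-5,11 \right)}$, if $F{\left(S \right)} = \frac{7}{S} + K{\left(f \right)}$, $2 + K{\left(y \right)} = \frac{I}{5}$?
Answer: $- \frac{991}{5} \approx -198.2$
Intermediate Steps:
$K{\left(y \right)} = - \frac{8}{5}$ ($K{\left(y \right)} = -2 + \frac{2}{5} = - \frac{8}{5}$)
$F{\left(S \right)} = - \frac{8}{5} + \frac{7}{S}$ ($F{\left(S \right)} = \frac{7}{S} - \frac{8}{5} = - \frac{8}{5} + \frac{7}{S}$)
$84 F{\left(-10 \right)} + w{\left(-5,11 \right)} = 84 \left(- \frac{8}{5} + \frac{7}{-10}\right) - 5 = 84 \left(- \frac{8}{5} + 7 \left(- \frac{1}{10}\right)\right) - 5 = 84 \left(- \frac{8}{5} - \frac{7}{10}\right) - 5 = 84 \left(- \frac{23}{10}\right) - 5 = - \frac{966}{5} - 5 = - \frac{991}{5}$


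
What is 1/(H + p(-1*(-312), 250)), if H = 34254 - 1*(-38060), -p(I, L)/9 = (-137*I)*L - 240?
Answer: 1/96248474 ≈ 1.0390e-8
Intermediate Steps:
p(I, L) = 2160 + 1233*I*L (p(I, L) = -9*((-137*I)*L - 240) = -9*(-137*I*L - 240) = -9*(-240 - 137*I*L) = 2160 + 1233*I*L)
H = 72314 (H = 34254 + 38060 = 72314)
1/(H + p(-1*(-312), 250)) = 1/(72314 + (2160 + 1233*(-1*(-312))*250)) = 1/(72314 + (2160 + 1233*312*250)) = 1/(72314 + (2160 + 96174000)) = 1/(72314 + 96176160) = 1/96248474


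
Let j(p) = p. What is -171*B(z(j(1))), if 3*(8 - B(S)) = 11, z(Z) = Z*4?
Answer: -741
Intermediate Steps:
z(Z) = 4*Z
B(S) = 13/3 (B(S) = 8 - 1/3*11 = 8 - 11/3 = 13/3)
-171*B(z(j(1))) = -171*13/3 = -741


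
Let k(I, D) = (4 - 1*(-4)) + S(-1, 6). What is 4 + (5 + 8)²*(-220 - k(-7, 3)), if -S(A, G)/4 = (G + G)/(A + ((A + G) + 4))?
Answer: -37514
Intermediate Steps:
S(A, G) = -8*G/(4 + G + 2*A) (S(A, G) = -4*(G + G)/(A + ((A + G) + 4)) = -4*2*G/(A + (4 + A + G)) = -4*2*G/(4 + G + 2*A) = -8*G/(4 + G + 2*A))
k(I, D) = 2 (k(I, D) = (4 - 1*(-4)) - 8*6/(4 + 6 + 2*(-1)) = (4 + 4) - 8*6/(4 + 6 - 2) = 8 - 8*6/8 = 8 - 8*6*⅛ = 8 - 6 = 2)
4 + (5 + 8)²*(-220 - k(-7, 3)) = 4 + (5 + 8)²*(-220 - 1*2) = 4 + 13²*(-220 - 2) = 4 + 169*(-222) = 4 - 37518 = -37514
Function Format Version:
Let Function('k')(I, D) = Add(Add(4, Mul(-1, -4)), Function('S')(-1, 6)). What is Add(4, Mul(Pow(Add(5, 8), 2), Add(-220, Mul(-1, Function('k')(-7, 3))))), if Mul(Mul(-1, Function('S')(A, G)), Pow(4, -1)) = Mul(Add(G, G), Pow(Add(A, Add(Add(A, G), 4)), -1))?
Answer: -37514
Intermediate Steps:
Function('S')(A, G) = Mul(-8, G, Pow(Add(4, G, Mul(2, A)), -1)) (Function('S')(A, G) = Mul(-4, Mul(Add(G, G), Pow(Add(A, Add(Add(A, G), 4)), -1))) = Mul(-4, Mul(Mul(2, G), Pow(Add(A, Add(4, A, G)), -1))) = Mul(-4, Mul(Mul(2, G), Pow(Add(4, G, Mul(2, A)), -1))) = Mul(-4, Mul(2, G, Pow(Add(4, G, Mul(2, A)), -1))) = Mul(-8, G, Pow(Add(4, G, Mul(2, A)), -1)))
Function('k')(I, D) = 2 (Function('k')(I, D) = Add(Add(4, Mul(-1, -4)), Mul(-8, 6, Pow(Add(4, 6, Mul(2, -1)), -1))) = Add(Add(4, 4), Mul(-8, 6, Pow(Add(4, 6, -2), -1))) = Add(8, Mul(-8, 6, Pow(8, -1))) = Add(8, Mul(-8, 6, Rational(1, 8))) = Add(8, -6) = 2)
Add(4, Mul(Pow(Add(5, 8), 2), Add(-220, Mul(-1, Function('k')(-7, 3))))) = Add(4, Mul(Pow(Add(5, 8), 2), Add(-220, Mul(-1, 2)))) = Add(4, Mul(Pow(13, 2), Add(-220, -2))) = Add(4, Mul(169, -222)) = Add(4, -37518) = -37514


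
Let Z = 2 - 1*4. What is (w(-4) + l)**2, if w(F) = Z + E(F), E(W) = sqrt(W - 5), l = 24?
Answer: 475 + 132*I ≈ 475.0 + 132.0*I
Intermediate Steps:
E(W) = sqrt(-5 + W)
Z = -2 (Z = 2 - 4 = -2)
w(F) = -2 + sqrt(-5 + F)
(w(-4) + l)**2 = ((-2 + sqrt(-5 - 4)) + 24)**2 = ((-2 + sqrt(-9)) + 24)**2 = ((-2 + 3*I) + 24)**2 = (22 + 3*I)**2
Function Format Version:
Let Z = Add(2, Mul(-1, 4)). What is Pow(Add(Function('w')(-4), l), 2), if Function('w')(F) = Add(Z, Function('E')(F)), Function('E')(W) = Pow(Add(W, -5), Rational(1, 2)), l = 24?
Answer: Add(475, Mul(132, I)) ≈ Add(475.00, Mul(132.00, I))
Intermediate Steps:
Function('E')(W) = Pow(Add(-5, W), Rational(1, 2))
Z = -2 (Z = Add(2, -4) = -2)
Function('w')(F) = Add(-2, Pow(Add(-5, F), Rational(1, 2)))
Pow(Add(Function('w')(-4), l), 2) = Pow(Add(Add(-2, Pow(Add(-5, -4), Rational(1, 2))), 24), 2) = Pow(Add(Add(-2, Pow(-9, Rational(1, 2))), 24), 2) = Pow(Add(Add(-2, Mul(3, I)), 24), 2) = Pow(Add(22, Mul(3, I)), 2)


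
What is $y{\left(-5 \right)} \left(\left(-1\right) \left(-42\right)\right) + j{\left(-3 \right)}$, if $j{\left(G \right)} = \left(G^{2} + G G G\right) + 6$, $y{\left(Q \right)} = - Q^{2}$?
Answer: $-1062$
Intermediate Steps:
$j{\left(G \right)} = 6 + G^{2} + G^{3}$ ($j{\left(G \right)} = \left(G^{2} + G^{2} G\right) + 6 = \left(G^{2} + G^{3}\right) + 6 = 6 + G^{2} + G^{3}$)
$y{\left(-5 \right)} \left(\left(-1\right) \left(-42\right)\right) + j{\left(-3 \right)} = - \left(-5\right)^{2} \left(\left(-1\right) \left(-42\right)\right) + \left(6 + \left(-3\right)^{2} + \left(-3\right)^{3}\right) = \left(-1\right) 25 \cdot 42 + \left(6 + 9 - 27\right) = \left(-25\right) 42 - 12 = -1050 - 12 = -1062$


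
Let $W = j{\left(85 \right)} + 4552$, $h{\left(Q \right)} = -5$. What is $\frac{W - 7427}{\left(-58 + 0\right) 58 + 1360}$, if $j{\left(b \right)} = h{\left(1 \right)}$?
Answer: $\frac{240}{167} \approx 1.4371$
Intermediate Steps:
$j{\left(b \right)} = -5$
$W = 4547$ ($W = -5 + 4552 = 4547$)
$\frac{W - 7427}{\left(-58 + 0\right) 58 + 1360} = \frac{4547 - 7427}{\left(-58 + 0\right) 58 + 1360} = - \frac{2880}{\left(-58\right) 58 + 1360} = - \frac{2880}{-3364 + 1360} = - \frac{2880}{-2004} = \left(-2880\right) \left(- \frac{1}{2004}\right) = \frac{240}{167}$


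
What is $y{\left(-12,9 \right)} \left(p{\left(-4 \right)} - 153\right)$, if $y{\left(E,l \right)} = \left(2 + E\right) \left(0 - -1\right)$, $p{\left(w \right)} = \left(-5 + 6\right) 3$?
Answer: $1500$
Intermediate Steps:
$p{\left(w \right)} = 3$ ($p{\left(w \right)} = 1 \cdot 3 = 3$)
$y{\left(E,l \right)} = 2 + E$ ($y{\left(E,l \right)} = \left(2 + E\right) \left(0 + 1\right) = \left(2 + E\right) 1 = 2 + E$)
$y{\left(-12,9 \right)} \left(p{\left(-4 \right)} - 153\right) = \left(2 - 12\right) \left(3 - 153\right) = \left(-10\right) \left(-150\right) = 1500$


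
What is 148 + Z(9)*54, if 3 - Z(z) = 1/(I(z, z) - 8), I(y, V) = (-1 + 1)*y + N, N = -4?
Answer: 629/2 ≈ 314.50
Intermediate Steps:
I(y, V) = -4 (I(y, V) = (-1 + 1)*y - 4 = 0*y - 4 = 0 - 4 = -4)
Z(z) = 37/12 (Z(z) = 3 - 1/(-4 - 8) = 3 - 1/(-12) = 3 - 1*(-1/12) = 3 + 1/12 = 37/12)
148 + Z(9)*54 = 148 + (37/12)*54 = 148 + 333/2 = 629/2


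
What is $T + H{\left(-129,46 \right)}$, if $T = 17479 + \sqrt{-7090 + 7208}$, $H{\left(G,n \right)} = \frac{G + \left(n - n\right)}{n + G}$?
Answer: $\frac{1450886}{83} + \sqrt{118} \approx 17491.0$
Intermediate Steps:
$H{\left(G,n \right)} = \frac{G}{G + n}$ ($H{\left(G,n \right)} = \frac{G + 0}{G + n} = \frac{G}{G + n}$)
$T = 17479 + \sqrt{118} \approx 17490.0$
$T + H{\left(-129,46 \right)} = \left(17479 + \sqrt{118}\right) - \frac{129}{-129 + 46} = \left(17479 + \sqrt{118}\right) - \frac{129}{-83} = \left(17479 + \sqrt{118}\right) - - \frac{129}{83} = \left(17479 + \sqrt{118}\right) + \frac{129}{83} = \frac{1450886}{83} + \sqrt{118}$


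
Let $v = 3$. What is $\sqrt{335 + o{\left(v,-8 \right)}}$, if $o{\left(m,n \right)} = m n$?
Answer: $\sqrt{311} \approx 17.635$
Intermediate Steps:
$\sqrt{335 + o{\left(v,-8 \right)}} = \sqrt{335 + 3 \left(-8\right)} = \sqrt{335 - 24} = \sqrt{311}$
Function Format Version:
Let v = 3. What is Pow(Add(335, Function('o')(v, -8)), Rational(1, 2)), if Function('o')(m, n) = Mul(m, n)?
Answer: Pow(311, Rational(1, 2)) ≈ 17.635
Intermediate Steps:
Pow(Add(335, Function('o')(v, -8)), Rational(1, 2)) = Pow(Add(335, Mul(3, -8)), Rational(1, 2)) = Pow(Add(335, -24), Rational(1, 2)) = Pow(311, Rational(1, 2))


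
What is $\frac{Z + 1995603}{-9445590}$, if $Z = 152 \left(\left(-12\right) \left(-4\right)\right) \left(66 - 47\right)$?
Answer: $- \frac{711409}{3148530} \approx -0.22595$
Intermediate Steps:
$Z = 138624$ ($Z = 152 \cdot 48 \left(66 - 47\right) = 7296 \cdot 19 = 138624$)
$\frac{Z + 1995603}{-9445590} = \frac{138624 + 1995603}{-9445590} = 2134227 \left(- \frac{1}{9445590}\right) = - \frac{711409}{3148530}$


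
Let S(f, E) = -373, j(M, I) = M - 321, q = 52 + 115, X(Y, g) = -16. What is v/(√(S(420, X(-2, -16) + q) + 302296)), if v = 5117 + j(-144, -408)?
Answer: 4652*√33547/100641 ≈ 8.4663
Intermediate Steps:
q = 167
j(M, I) = -321 + M
v = 4652 (v = 5117 + (-321 - 144) = 5117 - 465 = 4652)
v/(√(S(420, X(-2, -16) + q) + 302296)) = 4652/(√(-373 + 302296)) = 4652/(√301923) = 4652/((3*√33547)) = 4652*(√33547/100641) = 4652*√33547/100641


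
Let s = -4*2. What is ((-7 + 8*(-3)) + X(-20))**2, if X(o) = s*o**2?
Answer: 10439361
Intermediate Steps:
s = -8
X(o) = -8*o**2
((-7 + 8*(-3)) + X(-20))**2 = ((-7 + 8*(-3)) - 8*(-20)**2)**2 = ((-7 - 24) - 8*400)**2 = (-31 - 3200)**2 = (-3231)**2 = 10439361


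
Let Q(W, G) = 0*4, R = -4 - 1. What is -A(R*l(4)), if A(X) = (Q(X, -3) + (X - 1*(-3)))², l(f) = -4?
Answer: -529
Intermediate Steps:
R = -5
Q(W, G) = 0
A(X) = (3 + X)² (A(X) = (0 + (X - 1*(-3)))² = (0 + (X + 3))² = (0 + (3 + X))² = (3 + X)²)
-A(R*l(4)) = -(3 - 5*(-4))² = -(3 + 20)² = -1*23² = -1*529 = -529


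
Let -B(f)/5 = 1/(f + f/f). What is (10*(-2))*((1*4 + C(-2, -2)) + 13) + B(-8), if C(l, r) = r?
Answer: -2095/7 ≈ -299.29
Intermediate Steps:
B(f) = -5/(1 + f) (B(f) = -5/(f + f/f) = -5/(f + 1) = -5/(1 + f))
(10*(-2))*((1*4 + C(-2, -2)) + 13) + B(-8) = (10*(-2))*((1*4 - 2) + 13) - 5/(1 - 8) = -20*((4 - 2) + 13) - 5/(-7) = -20*(2 + 13) - 5*(-⅐) = -20*15 + 5/7 = -300 + 5/7 = -2095/7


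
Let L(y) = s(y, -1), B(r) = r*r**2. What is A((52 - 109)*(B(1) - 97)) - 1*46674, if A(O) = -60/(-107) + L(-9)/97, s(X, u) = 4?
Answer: -484423198/10379 ≈ -46673.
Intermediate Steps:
B(r) = r**3
L(y) = 4
A(O) = 6248/10379 (A(O) = -60/(-107) + 4/97 = -60*(-1/107) + 4*(1/97) = 60/107 + 4/97 = 6248/10379)
A((52 - 109)*(B(1) - 97)) - 1*46674 = 6248/10379 - 1*46674 = 6248/10379 - 46674 = -484423198/10379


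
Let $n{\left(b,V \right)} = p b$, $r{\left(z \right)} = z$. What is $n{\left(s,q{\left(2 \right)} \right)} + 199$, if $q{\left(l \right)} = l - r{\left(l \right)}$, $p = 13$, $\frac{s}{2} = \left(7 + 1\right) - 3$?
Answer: $329$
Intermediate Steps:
$s = 10$ ($s = 2 \left(\left(7 + 1\right) - 3\right) = 2 \left(8 - 3\right) = 2 \cdot 5 = 10$)
$q{\left(l \right)} = 0$ ($q{\left(l \right)} = l - l = 0$)
$n{\left(b,V \right)} = 13 b$
$n{\left(s,q{\left(2 \right)} \right)} + 199 = 13 \cdot 10 + 199 = 130 + 199 = 329$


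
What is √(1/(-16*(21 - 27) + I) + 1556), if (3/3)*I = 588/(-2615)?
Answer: √301242681571/13914 ≈ 39.446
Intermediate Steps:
I = -588/2615 (I = 588/(-2615) = 588*(-1/2615) = -588/2615 ≈ -0.22486)
√(1/(-16*(21 - 27) + I) + 1556) = √(1/(-16*(21 - 27) - 588/2615) + 1556) = √(1/(-16*(-6) - 588/2615) + 1556) = √(1/(96 - 588/2615) + 1556) = √(1/(250452/2615) + 1556) = √(2615/250452 + 1556) = √(389705927/250452) = √301242681571/13914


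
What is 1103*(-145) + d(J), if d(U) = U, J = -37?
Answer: -159972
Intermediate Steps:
1103*(-145) + d(J) = 1103*(-145) - 37 = -159935 - 37 = -159972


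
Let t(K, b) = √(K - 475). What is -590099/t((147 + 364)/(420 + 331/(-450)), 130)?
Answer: 590099*I*√674588462197/17877565 ≈ 27110.0*I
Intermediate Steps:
t(K, b) = √(-475 + K)
-590099/t((147 + 364)/(420 + 331/(-450)), 130) = -590099/√(-475 + (147 + 364)/(420 + 331/(-450))) = -590099/√(-475 + 511/(420 + 331*(-1/450))) = -590099/√(-475 + 511/(420 - 331/450)) = -590099/√(-475 + 511/(188669/450)) = -590099/√(-475 + 511*(450/188669)) = -590099/√(-475 + 229950/188669) = -590099*(-I*√674588462197/17877565) = -(-590099)*I*√674588462197/17877565 = 590099*I*√674588462197/17877565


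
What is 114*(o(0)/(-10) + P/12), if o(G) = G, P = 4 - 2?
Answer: 19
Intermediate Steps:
P = 2
114*(o(0)/(-10) + P/12) = 114*(0/(-10) + 2/12) = 114*(0*(-⅒) + 2*(1/12)) = 114*(0 + ⅙) = 114*(⅙) = 19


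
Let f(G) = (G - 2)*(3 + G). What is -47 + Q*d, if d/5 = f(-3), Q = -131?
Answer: -47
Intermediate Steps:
f(G) = (-2 + G)*(3 + G)
d = 0 (d = 5*(-6 - 3 + (-3)**2) = 5*(-6 - 3 + 9) = 5*0 = 0)
-47 + Q*d = -47 - 131*0 = -47 + 0 = -47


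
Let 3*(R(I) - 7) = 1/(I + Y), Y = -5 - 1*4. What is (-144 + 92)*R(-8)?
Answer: -18512/51 ≈ -362.98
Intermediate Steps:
Y = -9 (Y = -5 - 4 = -9)
R(I) = 7 + 1/(3*(-9 + I)) (R(I) = 7 + 1/(3*(I - 9)) = 7 + 1/(3*(-9 + I)))
(-144 + 92)*R(-8) = (-144 + 92)*((-188 + 21*(-8))/(3*(-9 - 8))) = -52*(-188 - 168)/(3*(-17)) = -52*(-1)*(-356)/(3*17) = -52*356/51 = -18512/51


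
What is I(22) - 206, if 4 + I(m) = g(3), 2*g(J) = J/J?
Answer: -419/2 ≈ -209.50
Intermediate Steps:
g(J) = 1/2 (g(J) = (J/J)/2 = (1/2)*1 = 1/2)
I(m) = -7/2 (I(m) = -4 + 1/2 = -7/2)
I(22) - 206 = -7/2 - 206 = -419/2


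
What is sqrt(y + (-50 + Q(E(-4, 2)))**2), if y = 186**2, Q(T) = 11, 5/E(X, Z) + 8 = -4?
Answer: 3*sqrt(4013) ≈ 190.04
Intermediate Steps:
E(X, Z) = -5/12 (E(X, Z) = 5/(-8 - 4) = 5/(-12) = 5*(-1/12) = -5/12)
y = 34596
sqrt(y + (-50 + Q(E(-4, 2)))**2) = sqrt(34596 + (-50 + 11)**2) = sqrt(34596 + (-39)**2) = sqrt(34596 + 1521) = sqrt(36117) = 3*sqrt(4013)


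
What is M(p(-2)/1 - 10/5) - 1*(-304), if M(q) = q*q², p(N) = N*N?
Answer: 312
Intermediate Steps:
p(N) = N²
M(q) = q³
M(p(-2)/1 - 10/5) - 1*(-304) = ((-2)²/1 - 10/5)³ - 1*(-304) = (4*1 - 10*⅕)³ + 304 = (4 - 2)³ + 304 = 2³ + 304 = 8 + 304 = 312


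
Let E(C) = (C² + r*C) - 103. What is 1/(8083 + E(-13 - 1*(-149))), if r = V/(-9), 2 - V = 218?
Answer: 1/29740 ≈ 3.3625e-5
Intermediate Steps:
V = -216 (V = 2 - 1*218 = 2 - 218 = -216)
r = 24 (r = -216/(-9) = -216*(-⅑) = 24)
E(C) = -103 + C² + 24*C (E(C) = (C² + 24*C) - 103 = -103 + C² + 24*C)
1/(8083 + E(-13 - 1*(-149))) = 1/(8083 + (-103 + (-13 - 1*(-149))² + 24*(-13 - 1*(-149)))) = 1/(8083 + (-103 + (-13 + 149)² + 24*(-13 + 149))) = 1/(8083 + (-103 + 136² + 24*136)) = 1/(8083 + (-103 + 18496 + 3264)) = 1/(8083 + 21657) = 1/29740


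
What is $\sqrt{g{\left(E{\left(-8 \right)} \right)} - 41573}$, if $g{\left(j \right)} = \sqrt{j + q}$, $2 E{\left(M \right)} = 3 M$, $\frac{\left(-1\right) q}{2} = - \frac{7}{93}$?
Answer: $\frac{\sqrt{-359564877 + 93 i \sqrt{102486}}}{93} \approx 0.0084414 + 203.89 i$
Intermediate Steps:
$q = \frac{14}{93}$ ($q = - 2 \left(- \frac{7}{93}\right) = - 2 \left(\left(-7\right) \frac{1}{93}\right) = \left(-2\right) \left(- \frac{7}{93}\right) = \frac{14}{93} \approx 0.15054$)
$E{\left(M \right)} = \frac{3 M}{2}$
$g{\left(j \right)} = \sqrt{\frac{14}{93} + j}$ ($g{\left(j \right)} = \sqrt{j + \frac{14}{93}} = \sqrt{\frac{14}{93} + j}$)
$\sqrt{g{\left(E{\left(-8 \right)} \right)} - 41573} = \sqrt{\frac{\sqrt{1302 + 8649 \cdot \frac{3}{2} \left(-8\right)}}{93} - 41573} = \sqrt{\frac{\sqrt{1302 + 8649 \left(-12\right)}}{93} - 41573} = \sqrt{\frac{\sqrt{1302 - 103788}}{93} - 41573} = \sqrt{\frac{\sqrt{-102486}}{93} - 41573} = \sqrt{\frac{i \sqrt{102486}}{93} - 41573} = \sqrt{-41573 + \frac{i \sqrt{102486}}{93}}$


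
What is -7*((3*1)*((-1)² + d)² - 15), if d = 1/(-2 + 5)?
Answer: 203/3 ≈ 67.667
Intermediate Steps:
d = ⅓ (d = 1/3 = ⅓ ≈ 0.33333)
-7*((3*1)*((-1)² + d)² - 15) = -7*((3*1)*((-1)² + ⅓)² - 15) = -7*(3*(1 + ⅓)² - 15) = -7*(3*(4/3)² - 15) = -7*(3*(16/9) - 15) = -7*(16/3 - 15) = -7*(-29/3) = 203/3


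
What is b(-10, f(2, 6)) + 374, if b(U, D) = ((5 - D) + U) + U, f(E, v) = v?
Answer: 353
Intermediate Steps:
b(U, D) = 5 - D + 2*U (b(U, D) = (5 + U - D) + U = 5 - D + 2*U)
b(-10, f(2, 6)) + 374 = (5 - 1*6 + 2*(-10)) + 374 = (5 - 6 - 20) + 374 = -21 + 374 = 353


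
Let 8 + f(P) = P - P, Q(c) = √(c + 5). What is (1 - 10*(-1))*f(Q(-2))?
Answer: -88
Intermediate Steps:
Q(c) = √(5 + c)
f(P) = -8 (f(P) = -8 + (P - P) = -8 + 0 = -8)
(1 - 10*(-1))*f(Q(-2)) = (1 - 10*(-1))*(-8) = (1 + 10)*(-8) = 11*(-8) = -88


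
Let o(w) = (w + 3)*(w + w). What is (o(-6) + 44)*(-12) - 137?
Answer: -1097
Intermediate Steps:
o(w) = 2*w*(3 + w) (o(w) = (3 + w)*(2*w) = 2*w*(3 + w))
(o(-6) + 44)*(-12) - 137 = (2*(-6)*(3 - 6) + 44)*(-12) - 137 = (2*(-6)*(-3) + 44)*(-12) - 137 = (36 + 44)*(-12) - 137 = 80*(-12) - 137 = -960 - 137 = -1097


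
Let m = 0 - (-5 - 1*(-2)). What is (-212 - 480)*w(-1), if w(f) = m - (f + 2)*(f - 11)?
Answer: -10380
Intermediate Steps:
m = 3 (m = 0 - (-5 + 2) = 0 - 1*(-3) = 0 + 3 = 3)
w(f) = 3 - (-11 + f)*(2 + f) (w(f) = 3 - (f + 2)*(f - 11) = 3 - (2 + f)*(-11 + f) = 3 - (-11 + f)*(2 + f))
(-212 - 480)*w(-1) = (-212 - 480)*(25 - 1*(-1)**2 + 9*(-1)) = -692*(25 - 1*1 - 9) = -692*(25 - 1 - 9) = -692*15 = -10380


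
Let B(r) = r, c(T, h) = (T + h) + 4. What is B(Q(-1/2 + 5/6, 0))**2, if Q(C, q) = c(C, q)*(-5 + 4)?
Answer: 169/9 ≈ 18.778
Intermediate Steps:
c(T, h) = 4 + T + h
Q(C, q) = -4 - C - q (Q(C, q) = (4 + C + q)*(-5 + 4) = (4 + C + q)*(-1) = -4 - C - q)
B(Q(-1/2 + 5/6, 0))**2 = (-4 - (-1/2 + 5/6) - 1*0)**2 = (-4 - (-1*1/2 + 5*(1/6)) + 0)**2 = (-4 - (-1/2 + 5/6) + 0)**2 = (-4 - 1*1/3 + 0)**2 = (-4 - 1/3 + 0)**2 = (-13/3)**2 = 169/9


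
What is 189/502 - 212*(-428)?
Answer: 45549661/502 ≈ 90736.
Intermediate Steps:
189/502 - 212*(-428) = 189*(1/502) + 90736 = 189/502 + 90736 = 45549661/502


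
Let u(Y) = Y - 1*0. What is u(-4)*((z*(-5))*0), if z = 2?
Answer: 0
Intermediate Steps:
u(Y) = Y (u(Y) = Y + 0 = Y)
u(-4)*((z*(-5))*0) = -4*2*(-5)*0 = -(-40)*0 = -4*0 = 0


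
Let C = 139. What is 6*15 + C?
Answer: 229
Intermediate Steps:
6*15 + C = 6*15 + 139 = 90 + 139 = 229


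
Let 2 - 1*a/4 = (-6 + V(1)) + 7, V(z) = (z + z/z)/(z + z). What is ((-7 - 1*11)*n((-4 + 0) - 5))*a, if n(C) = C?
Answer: 0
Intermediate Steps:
V(z) = (1 + z)/(2*z) (V(z) = (z + 1)/((2*z)) = (1 + z)*(1/(2*z)) = (1 + z)/(2*z))
a = 0 (a = 8 - 4*((-6 + (½)*(1 + 1)/1) + 7) = 8 - 4*((-6 + (½)*1*2) + 7) = 8 - 4*((-6 + 1) + 7) = 8 - 4*(-5 + 7) = 8 - 4*2 = 8 - 8 = 0)
((-7 - 1*11)*n((-4 + 0) - 5))*a = ((-7 - 1*11)*((-4 + 0) - 5))*0 = ((-7 - 11)*(-4 - 5))*0 = -18*(-9)*0 = 162*0 = 0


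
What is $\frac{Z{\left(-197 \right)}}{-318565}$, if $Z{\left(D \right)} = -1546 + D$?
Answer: $\frac{1743}{318565} \approx 0.0054714$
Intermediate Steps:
$\frac{Z{\left(-197 \right)}}{-318565} = \frac{-1546 - 197}{-318565} = \left(-1743\right) \left(- \frac{1}{318565}\right) = \frac{1743}{318565}$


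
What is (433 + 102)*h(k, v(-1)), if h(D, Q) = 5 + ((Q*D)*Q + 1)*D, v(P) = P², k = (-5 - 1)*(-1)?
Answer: 25145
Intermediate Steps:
k = 6 (k = -6*(-1) = 6)
h(D, Q) = 5 + D*(1 + D*Q²) (h(D, Q) = 5 + ((D*Q)*Q + 1)*D = 5 + (D*Q² + 1)*D = 5 + (1 + D*Q²)*D = 5 + D*(1 + D*Q²))
(433 + 102)*h(k, v(-1)) = (433 + 102)*(5 + 6 + 6²*((-1)²)²) = 535*(5 + 6 + 36*1²) = 535*(5 + 6 + 36*1) = 535*(5 + 6 + 36) = 535*47 = 25145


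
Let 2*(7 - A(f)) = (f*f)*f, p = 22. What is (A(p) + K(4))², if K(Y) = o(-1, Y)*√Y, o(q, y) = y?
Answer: 28185481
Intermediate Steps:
A(f) = 7 - f³/2 (A(f) = 7 - f*f*f/2 = 7 - f²*f/2 = 7 - f³/2)
K(Y) = Y^(3/2) (K(Y) = Y*√Y = Y^(3/2))
(A(p) + K(4))² = ((7 - ½*22³) + 4^(3/2))² = ((7 - ½*10648) + 8)² = ((7 - 5324) + 8)² = (-5317 + 8)² = (-5309)² = 28185481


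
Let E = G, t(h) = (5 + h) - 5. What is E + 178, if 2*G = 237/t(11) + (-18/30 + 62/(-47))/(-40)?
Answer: 39043161/206800 ≈ 188.80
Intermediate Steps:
t(h) = h
G = 2232761/206800 (G = (237/11 + (-18/30 + 62/(-47))/(-40))/2 = (237*(1/11) + (-18*1/30 + 62*(-1/47))*(-1/40))/2 = (237/11 + (-3/5 - 62/47)*(-1/40))/2 = (237/11 - 451/235*(-1/40))/2 = (237/11 + 451/9400)/2 = (1/2)*(2232761/103400) = 2232761/206800 ≈ 10.797)
E = 2232761/206800 ≈ 10.797
E + 178 = 2232761/206800 + 178 = 39043161/206800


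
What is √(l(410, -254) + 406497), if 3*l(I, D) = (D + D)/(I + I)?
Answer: 2*√38436812430/615 ≈ 637.57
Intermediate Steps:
l(I, D) = D/(3*I) (l(I, D) = ((D + D)/(I + I))/3 = ((2*D)/((2*I)))/3 = ((2*D)*(1/(2*I)))/3 = (D/I)/3 = D/(3*I))
√(l(410, -254) + 406497) = √((⅓)*(-254)/410 + 406497) = √((⅓)*(-254)*(1/410) + 406497) = √(-127/615 + 406497) = √(249995528/615) = 2*√38436812430/615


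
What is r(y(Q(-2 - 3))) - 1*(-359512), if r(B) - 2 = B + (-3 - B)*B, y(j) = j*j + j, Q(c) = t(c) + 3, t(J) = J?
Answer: 359506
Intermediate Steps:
Q(c) = 3 + c (Q(c) = c + 3 = 3 + c)
y(j) = j + j² (y(j) = j² + j = j + j²)
r(B) = 2 + B + B*(-3 - B) (r(B) = 2 + (B + (-3 - B)*B) = 2 + (B + B*(-3 - B)) = 2 + B + B*(-3 - B))
r(y(Q(-2 - 3))) - 1*(-359512) = (2 - ((3 + (-2 - 3))*(1 + (3 + (-2 - 3))))² - 2*(3 + (-2 - 3))*(1 + (3 + (-2 - 3)))) - 1*(-359512) = (2 - ((3 - 5)*(1 + (3 - 5)))² - 2*(3 - 5)*(1 + (3 - 5))) + 359512 = (2 - (-2*(1 - 2))² - (-4)*(1 - 2)) + 359512 = (2 - (-2*(-1))² - (-4)*(-1)) + 359512 = (2 - 1*2² - 2*2) + 359512 = (2 - 1*4 - 4) + 359512 = (2 - 4 - 4) + 359512 = -6 + 359512 = 359506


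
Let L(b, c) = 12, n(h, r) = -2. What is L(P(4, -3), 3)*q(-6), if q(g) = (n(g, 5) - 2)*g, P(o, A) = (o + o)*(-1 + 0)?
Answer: 288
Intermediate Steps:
P(o, A) = -2*o (P(o, A) = (2*o)*(-1) = -2*o)
q(g) = -4*g (q(g) = (-2 - 2)*g = -4*g)
L(P(4, -3), 3)*q(-6) = 12*(-4*(-6)) = 12*24 = 288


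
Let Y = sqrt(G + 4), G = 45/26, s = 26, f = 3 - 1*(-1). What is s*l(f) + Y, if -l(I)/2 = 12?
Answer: -624 + sqrt(3874)/26 ≈ -621.61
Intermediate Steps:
f = 4 (f = 3 + 1 = 4)
l(I) = -24 (l(I) = -2*12 = -24)
G = 45/26 (G = 45*(1/26) = 45/26 ≈ 1.7308)
Y = sqrt(3874)/26 (Y = sqrt(45/26 + 4) = sqrt(149/26) = sqrt(3874)/26 ≈ 2.3939)
s*l(f) + Y = 26*(-24) + sqrt(3874)/26 = -624 + sqrt(3874)/26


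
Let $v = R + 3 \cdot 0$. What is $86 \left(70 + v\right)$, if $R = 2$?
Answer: $6192$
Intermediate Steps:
$v = 2$ ($v = 2 + 3 \cdot 0 = 2 + 0 = 2$)
$86 \left(70 + v\right) = 86 \left(70 + 2\right) = 86 \cdot 72 = 6192$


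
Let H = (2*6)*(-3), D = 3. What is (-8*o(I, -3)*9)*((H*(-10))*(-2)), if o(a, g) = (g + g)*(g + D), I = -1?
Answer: 0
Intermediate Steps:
o(a, g) = 2*g*(3 + g) (o(a, g) = (g + g)*(g + 3) = (2*g)*(3 + g) = 2*g*(3 + g))
H = -36 (H = 12*(-3) = -36)
(-8*o(I, -3)*9)*((H*(-10))*(-2)) = (-16*(-3)*(3 - 3)*9)*(-36*(-10)*(-2)) = (-16*(-3)*0*9)*(360*(-2)) = (-8*0*9)*(-720) = (0*9)*(-720) = 0*(-720) = 0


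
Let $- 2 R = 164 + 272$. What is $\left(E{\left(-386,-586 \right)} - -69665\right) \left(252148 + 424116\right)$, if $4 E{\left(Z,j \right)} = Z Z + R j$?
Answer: $93899932664$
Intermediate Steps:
$R = -218$ ($R = - \frac{164 + 272}{2} = \left(- \frac{1}{2}\right) 436 = -218$)
$E{\left(Z,j \right)} = - \frac{109 j}{2} + \frac{Z^{2}}{4}$ ($E{\left(Z,j \right)} = \frac{Z Z - 218 j}{4} = \frac{Z^{2} - 218 j}{4} = - \frac{109 j}{2} + \frac{Z^{2}}{4}$)
$\left(E{\left(-386,-586 \right)} - -69665\right) \left(252148 + 424116\right) = \left(\left(\left(- \frac{109}{2}\right) \left(-586\right) + \frac{\left(-386\right)^{2}}{4}\right) - -69665\right) \left(252148 + 424116\right) = \left(\left(31937 + \frac{1}{4} \cdot 148996\right) + \left(-70528 + 140193\right)\right) 676264 = \left(\left(31937 + 37249\right) + 69665\right) 676264 = \left(69186 + 69665\right) 676264 = 138851 \cdot 676264 = 93899932664$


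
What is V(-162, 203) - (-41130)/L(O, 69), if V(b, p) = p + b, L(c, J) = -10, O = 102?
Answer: -4072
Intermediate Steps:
V(b, p) = b + p
V(-162, 203) - (-41130)/L(O, 69) = (-162 + 203) - (-41130)/(-10) = 41 - (-41130)*(-1)/10 = 41 - 1*4113 = 41 - 4113 = -4072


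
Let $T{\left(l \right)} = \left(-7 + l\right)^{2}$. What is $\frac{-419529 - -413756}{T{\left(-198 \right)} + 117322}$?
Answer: $- \frac{5773}{159347} \approx -0.036229$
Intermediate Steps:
$\frac{-419529 - -413756}{T{\left(-198 \right)} + 117322} = \frac{-419529 - -413756}{\left(-7 - 198\right)^{2} + 117322} = \frac{-419529 + 413756}{\left(-205\right)^{2} + 117322} = - \frac{5773}{42025 + 117322} = - \frac{5773}{159347}$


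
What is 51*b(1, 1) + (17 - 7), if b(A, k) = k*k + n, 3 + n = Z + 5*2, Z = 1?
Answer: 469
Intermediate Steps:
n = 8 (n = -3 + (1 + 5*2) = -3 + (1 + 10) = -3 + 11 = 8)
b(A, k) = 8 + k² (b(A, k) = k*k + 8 = k² + 8 = 8 + k²)
51*b(1, 1) + (17 - 7) = 51*(8 + 1²) + (17 - 7) = 51*(8 + 1) + 10 = 51*9 + 10 = 459 + 10 = 469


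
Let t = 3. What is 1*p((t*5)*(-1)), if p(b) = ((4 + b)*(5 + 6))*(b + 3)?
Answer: 1452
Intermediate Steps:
p(b) = (3 + b)*(44 + 11*b) (p(b) = ((4 + b)*11)*(3 + b) = (44 + 11*b)*(3 + b) = (3 + b)*(44 + 11*b))
1*p((t*5)*(-1)) = 1*(132 + 11*((3*5)*(-1))**2 + 77*((3*5)*(-1))) = 1*(132 + 11*(15*(-1))**2 + 77*(15*(-1))) = 1*(132 + 11*(-15)**2 + 77*(-15)) = 1*(132 + 11*225 - 1155) = 1*(132 + 2475 - 1155) = 1*1452 = 1452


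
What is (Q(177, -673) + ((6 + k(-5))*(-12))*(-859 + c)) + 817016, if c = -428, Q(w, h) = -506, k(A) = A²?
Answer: 1295274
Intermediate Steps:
(Q(177, -673) + ((6 + k(-5))*(-12))*(-859 + c)) + 817016 = (-506 + ((6 + (-5)²)*(-12))*(-859 - 428)) + 817016 = (-506 + ((6 + 25)*(-12))*(-1287)) + 817016 = (-506 + (31*(-12))*(-1287)) + 817016 = (-506 - 372*(-1287)) + 817016 = (-506 + 478764) + 817016 = 478258 + 817016 = 1295274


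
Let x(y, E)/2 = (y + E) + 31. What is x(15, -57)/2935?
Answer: -22/2935 ≈ -0.0074957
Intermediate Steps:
x(y, E) = 62 + 2*E + 2*y (x(y, E) = 2*((y + E) + 31) = 2*((E + y) + 31) = 2*(31 + E + y) = 62 + 2*E + 2*y)
x(15, -57)/2935 = (62 + 2*(-57) + 2*15)/2935 = (62 - 114 + 30)*(1/2935) = -22*1/2935 = -22/2935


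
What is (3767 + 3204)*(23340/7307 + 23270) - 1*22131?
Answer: 1185307239113/7307 ≈ 1.6222e+8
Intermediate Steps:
(3767 + 3204)*(23340/7307 + 23270) - 1*22131 = 6971*(23340*(1/7307) + 23270) - 22131 = 6971*(23340/7307 + 23270) - 22131 = 6971*(170057230/7307) - 22131 = 1185468950330/7307 - 22131 = 1185307239113/7307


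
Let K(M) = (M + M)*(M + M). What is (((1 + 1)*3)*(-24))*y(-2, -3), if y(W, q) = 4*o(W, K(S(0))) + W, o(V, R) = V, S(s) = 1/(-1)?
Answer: 1440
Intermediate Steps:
S(s) = -1
K(M) = 4*M² (K(M) = (2*M)*(2*M) = 4*M²)
y(W, q) = 5*W (y(W, q) = 4*W + W = 5*W)
(((1 + 1)*3)*(-24))*y(-2, -3) = (((1 + 1)*3)*(-24))*(5*(-2)) = ((2*3)*(-24))*(-10) = (6*(-24))*(-10) = -144*(-10) = 1440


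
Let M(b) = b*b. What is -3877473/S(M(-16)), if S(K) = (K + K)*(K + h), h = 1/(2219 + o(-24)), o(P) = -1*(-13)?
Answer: -1081814967/36569152 ≈ -29.583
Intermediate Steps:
M(b) = b²
o(P) = 13
h = 1/2232 (h = 1/(2219 + 13) = 1/2232 ≈ 0.00044803)
S(K) = 2*K*(1/2232 + K) (S(K) = (K + K)*(K + 1/2232) = (2*K)*(1/2232 + K) = 2*K*(1/2232 + K))
-3877473/S(M(-16)) = -3877473*279/(64*(1 + 2232*(-16)²)) = -3877473*279/(64*(1 + 2232*256)) = -3877473*279/(64*(1 + 571392)) = -3877473/((1/1116)*256*571393) = -3877473/36569152/279 = -3877473*279/36569152 = -1081814967/36569152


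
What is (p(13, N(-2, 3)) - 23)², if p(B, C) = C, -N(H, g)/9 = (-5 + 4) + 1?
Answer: 529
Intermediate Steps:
N(H, g) = 0 (N(H, g) = -9*((-5 + 4) + 1) = -9*(-1 + 1) = -9*0 = 0)
(p(13, N(-2, 3)) - 23)² = (0 - 23)² = (-23)² = 529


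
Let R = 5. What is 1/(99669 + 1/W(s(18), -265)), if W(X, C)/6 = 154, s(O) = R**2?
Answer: 924/92094157 ≈ 1.0033e-5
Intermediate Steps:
s(O) = 25 (s(O) = 5**2 = 25)
W(X, C) = 924 (W(X, C) = 6*154 = 924)
1/(99669 + 1/W(s(18), -265)) = 1/(99669 + 1/924) = 1/(92094157/924) = 924/92094157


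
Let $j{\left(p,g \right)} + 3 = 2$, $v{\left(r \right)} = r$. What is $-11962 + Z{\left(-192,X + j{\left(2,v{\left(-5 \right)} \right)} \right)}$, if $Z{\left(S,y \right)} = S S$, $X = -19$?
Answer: $24902$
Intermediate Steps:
$j{\left(p,g \right)} = -1$ ($j{\left(p,g \right)} = -3 + 2 = -1$)
$Z{\left(S,y \right)} = S^{2}$
$-11962 + Z{\left(-192,X + j{\left(2,v{\left(-5 \right)} \right)} \right)} = -11962 + \left(-192\right)^{2} = -11962 + 36864 = 24902$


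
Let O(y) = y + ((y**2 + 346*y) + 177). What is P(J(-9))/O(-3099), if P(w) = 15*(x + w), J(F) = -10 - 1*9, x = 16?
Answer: -1/189525 ≈ -5.2763e-6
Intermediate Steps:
J(F) = -19 (J(F) = -10 - 9 = -19)
O(y) = 177 + y**2 + 347*y (O(y) = y + (177 + y**2 + 346*y) = 177 + y**2 + 347*y)
P(w) = 240 + 15*w (P(w) = 15*(16 + w) = 240 + 15*w)
P(J(-9))/O(-3099) = (240 + 15*(-19))/(177 + (-3099)**2 + 347*(-3099)) = (240 - 285)/(177 + 9603801 - 1075353) = -45/8528625 = -45*1/8528625 = -1/189525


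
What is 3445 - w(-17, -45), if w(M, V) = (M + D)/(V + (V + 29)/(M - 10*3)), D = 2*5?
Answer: 7230726/2099 ≈ 3444.8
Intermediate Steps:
D = 10
w(M, V) = (10 + M)/(V + (29 + V)/(-30 + M)) (w(M, V) = (M + 10)/(V + (V + 29)/(M - 10*3)) = (10 + M)/(V + (29 + V)/(M - 30)) = (10 + M)/(V + (29 + V)/(-30 + M)))
3445 - w(-17, -45) = 3445 - (-300 + (-17)**2 - 20*(-17))/(29 - 29*(-45) - 17*(-45)) = 3445 - (-300 + 289 + 340)/(29 + 1305 + 765) = 3445 - 329/2099 = 7230726/2099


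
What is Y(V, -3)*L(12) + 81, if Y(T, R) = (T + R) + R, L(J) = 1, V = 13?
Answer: 88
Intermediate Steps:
Y(T, R) = T + 2*R (Y(T, R) = (R + T) + R = T + 2*R)
Y(V, -3)*L(12) + 81 = (13 + 2*(-3))*1 + 81 = (13 - 6)*1 + 81 = 7*1 + 81 = 7 + 81 = 88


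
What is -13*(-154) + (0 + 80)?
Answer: 2082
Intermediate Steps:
-13*(-154) + (0 + 80) = 2002 + 80 = 2082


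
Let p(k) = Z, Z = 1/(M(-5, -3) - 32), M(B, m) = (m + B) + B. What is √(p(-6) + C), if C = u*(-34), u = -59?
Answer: √451345/15 ≈ 44.788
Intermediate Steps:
C = 2006 (C = -59*(-34) = 2006)
M(B, m) = m + 2*B (M(B, m) = (B + m) + B = m + 2*B)
Z = -1/45 (Z = 1/((-3 + 2*(-5)) - 32) = 1/((-3 - 10) - 32) = 1/(-13 - 32) = 1/(-45) = -1/45 ≈ -0.022222)
p(k) = -1/45
√(p(-6) + C) = √(-1/45 + 2006) = √(90269/45) = √451345/15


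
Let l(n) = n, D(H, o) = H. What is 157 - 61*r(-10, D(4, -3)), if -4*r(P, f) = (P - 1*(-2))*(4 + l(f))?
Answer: -819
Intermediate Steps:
r(P, f) = -(2 + P)*(4 + f)/4 (r(P, f) = -(P - 1*(-2))*(4 + f)/4 = -(P + 2)*(4 + f)/4 = -(2 + P)*(4 + f)/4)
157 - 61*r(-10, D(4, -3)) = 157 - 61*(-2 - 1*(-10) - ½*4 - ¼*(-10)*4) = 157 - 61*(-2 + 10 - 2 + 10) = 157 - 61*16 = 157 - 976 = -819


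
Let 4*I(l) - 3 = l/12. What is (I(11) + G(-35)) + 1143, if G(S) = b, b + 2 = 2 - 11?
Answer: 54383/48 ≈ 1133.0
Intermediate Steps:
I(l) = 3/4 + l/48 (I(l) = 3/4 + (l/12)/4 = 3/4 + l/48)
b = -11 (b = -2 + (2 - 11) = -2 - 9 = -11)
G(S) = -11
(I(11) + G(-35)) + 1143 = ((3/4 + (1/48)*11) - 11) + 1143 = ((3/4 + 11/48) - 11) + 1143 = (47/48 - 11) + 1143 = -481/48 + 1143 = 54383/48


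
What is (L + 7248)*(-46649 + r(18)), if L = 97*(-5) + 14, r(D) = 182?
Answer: -314906859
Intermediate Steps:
L = -471 (L = -485 + 14 = -471)
(L + 7248)*(-46649 + r(18)) = (-471 + 7248)*(-46649 + 182) = 6777*(-46467) = -314906859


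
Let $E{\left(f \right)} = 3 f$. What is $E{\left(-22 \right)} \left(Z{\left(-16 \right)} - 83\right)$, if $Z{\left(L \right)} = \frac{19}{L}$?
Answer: $\frac{44451}{8} \approx 5556.4$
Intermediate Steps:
$E{\left(-22 \right)} \left(Z{\left(-16 \right)} - 83\right) = 3 \left(-22\right) \left(\frac{19}{-16} - 83\right) = - 66 \left(19 \left(- \frac{1}{16}\right) - 83\right) = - 66 \left(- \frac{19}{16} - 83\right) = \left(-66\right) \left(- \frac{1347}{16}\right) = \frac{44451}{8}$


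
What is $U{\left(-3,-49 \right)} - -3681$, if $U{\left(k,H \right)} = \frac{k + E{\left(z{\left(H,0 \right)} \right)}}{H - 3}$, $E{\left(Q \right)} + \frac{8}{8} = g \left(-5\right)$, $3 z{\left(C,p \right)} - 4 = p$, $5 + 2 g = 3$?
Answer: $\frac{191411}{52} \approx 3681.0$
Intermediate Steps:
$g = -1$ ($g = - \frac{5}{2} + \frac{1}{2} \cdot 3 = - \frac{5}{2} + \frac{3}{2} = -1$)
$z{\left(C,p \right)} = \frac{4}{3} + \frac{p}{3}$
$E{\left(Q \right)} = 4$ ($E{\left(Q \right)} = -1 - -5 = -1 + 5 = 4$)
$U{\left(k,H \right)} = \frac{4 + k}{-3 + H}$ ($U{\left(k,H \right)} = \frac{k + 4}{H - 3} = \frac{4 + k}{-3 + H}$)
$U{\left(-3,-49 \right)} - -3681 = \frac{4 - 3}{-3 - 49} - -3681 = \frac{1}{-52} \cdot 1 + 3681 = \left(- \frac{1}{52}\right) 1 + 3681 = - \frac{1}{52} + 3681 = \frac{191411}{52}$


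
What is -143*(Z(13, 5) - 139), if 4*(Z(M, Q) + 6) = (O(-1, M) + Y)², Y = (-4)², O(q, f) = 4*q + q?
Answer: 65637/4 ≈ 16409.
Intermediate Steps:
O(q, f) = 5*q
Y = 16
Z(M, Q) = 97/4 (Z(M, Q) = -6 + (5*(-1) + 16)²/4 = -6 + (-5 + 16)²/4 = -6 + (¼)*11² = -6 + (¼)*121 = -6 + 121/4 = 97/4)
-143*(Z(13, 5) - 139) = -143*(97/4 - 139) = -143*(-459/4) = 65637/4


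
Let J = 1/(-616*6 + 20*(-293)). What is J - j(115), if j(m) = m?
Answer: -1098941/9556 ≈ -115.00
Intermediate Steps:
J = -1/9556 (J = 1/(-3696 - 5860) = 1/(-9556) = -1/9556 ≈ -0.00010465)
J - j(115) = -1/9556 - 1*115 = -1/9556 - 115 = -1098941/9556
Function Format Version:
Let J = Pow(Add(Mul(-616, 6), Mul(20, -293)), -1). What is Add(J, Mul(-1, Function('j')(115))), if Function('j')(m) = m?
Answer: Rational(-1098941, 9556) ≈ -115.00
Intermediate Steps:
J = Rational(-1, 9556) (J = Pow(Add(-3696, -5860), -1) = Pow(-9556, -1) = Rational(-1, 9556) ≈ -0.00010465)
Add(J, Mul(-1, Function('j')(115))) = Add(Rational(-1, 9556), Mul(-1, 115)) = Add(Rational(-1, 9556), -115) = Rational(-1098941, 9556)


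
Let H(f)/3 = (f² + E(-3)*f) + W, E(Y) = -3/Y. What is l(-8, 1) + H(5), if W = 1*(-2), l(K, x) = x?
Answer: 85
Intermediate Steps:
W = -2
H(f) = -6 + 3*f + 3*f² (H(f) = 3*((f² + (-3/(-3))*f) - 2) = 3*((f² + (-3*(-⅓))*f) - 2) = 3*((f² + 1*f) - 2) = 3*((f² + f) - 2) = 3*((f + f²) - 2) = 3*(-2 + f + f²) = -6 + 3*f + 3*f²)
l(-8, 1) + H(5) = 1 + (-6 + 3*5 + 3*5²) = 1 + (-6 + 15 + 3*25) = 1 + (-6 + 15 + 75) = 1 + 84 = 85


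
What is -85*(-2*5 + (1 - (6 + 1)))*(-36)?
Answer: -48960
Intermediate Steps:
-85*(-2*5 + (1 - (6 + 1)))*(-36) = -85*(-10 + (1 - 1*7))*(-36) = -85*(-10 + (1 - 7))*(-36) = -85*(-10 - 6)*(-36) = -85*(-16)*(-36) = 1360*(-36) = -48960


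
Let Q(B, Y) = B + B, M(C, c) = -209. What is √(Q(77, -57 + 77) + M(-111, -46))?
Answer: I*√55 ≈ 7.4162*I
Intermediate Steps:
Q(B, Y) = 2*B
√(Q(77, -57 + 77) + M(-111, -46)) = √(2*77 - 209) = √(154 - 209) = √(-55) = I*√55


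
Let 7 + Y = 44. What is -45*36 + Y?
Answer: -1583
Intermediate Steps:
Y = 37 (Y = -7 + 44 = 37)
-45*36 + Y = -45*36 + 37 = -1620 + 37 = -1583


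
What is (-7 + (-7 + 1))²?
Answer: 169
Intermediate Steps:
(-7 + (-7 + 1))² = (-7 - 6)² = (-13)² = 169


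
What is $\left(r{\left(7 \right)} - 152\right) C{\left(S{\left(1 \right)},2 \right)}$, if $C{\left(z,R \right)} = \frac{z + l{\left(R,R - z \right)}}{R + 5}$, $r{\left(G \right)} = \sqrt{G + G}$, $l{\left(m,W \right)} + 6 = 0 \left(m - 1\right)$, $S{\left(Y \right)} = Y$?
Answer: $\frac{760}{7} - \frac{5 \sqrt{14}}{7} \approx 105.9$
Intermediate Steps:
$l{\left(m,W \right)} = -6$ ($l{\left(m,W \right)} = -6 + 0 \left(m - 1\right) = -6 + 0 \left(-1 + m\right) = -6 + 0 = -6$)
$r{\left(G \right)} = \sqrt{2} \sqrt{G}$ ($r{\left(G \right)} = \sqrt{2 G} = \sqrt{2} \sqrt{G}$)
$C{\left(z,R \right)} = \frac{-6 + z}{5 + R}$ ($C{\left(z,R \right)} = \frac{z - 6}{R + 5} = \frac{-6 + z}{5 + R}$)
$\left(r{\left(7 \right)} - 152\right) C{\left(S{\left(1 \right)},2 \right)} = \left(\sqrt{2} \sqrt{7} - 152\right) \frac{-6 + 1}{5 + 2} = \left(\sqrt{14} - 152\right) \frac{1}{7} \left(-5\right) = \left(-152 + \sqrt{14}\right) \frac{1}{7} \left(-5\right) = \left(-152 + \sqrt{14}\right) \left(- \frac{5}{7}\right) = \frac{760}{7} - \frac{5 \sqrt{14}}{7}$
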